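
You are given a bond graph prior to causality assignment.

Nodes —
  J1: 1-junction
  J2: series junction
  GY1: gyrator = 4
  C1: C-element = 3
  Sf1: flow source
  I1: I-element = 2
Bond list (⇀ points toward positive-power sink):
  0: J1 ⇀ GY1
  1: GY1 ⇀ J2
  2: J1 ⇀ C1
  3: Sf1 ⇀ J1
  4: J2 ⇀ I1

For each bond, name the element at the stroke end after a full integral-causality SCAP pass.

#3 →Sf1  (Sf1 (Sf) sets flow on bond)
#0 →J1  (common-f at J1 fixed by 3)
#2 →J1  (common-f at J1 fixed by 3)
#1 →J2  (GY1 both-in/both-out from 0)
#4 →I1  (only one flow-in slot at J2)

β0 stroke at J1
β1 stroke at J2
β2 stroke at J1
β3 stroke at Sf1
β4 stroke at I1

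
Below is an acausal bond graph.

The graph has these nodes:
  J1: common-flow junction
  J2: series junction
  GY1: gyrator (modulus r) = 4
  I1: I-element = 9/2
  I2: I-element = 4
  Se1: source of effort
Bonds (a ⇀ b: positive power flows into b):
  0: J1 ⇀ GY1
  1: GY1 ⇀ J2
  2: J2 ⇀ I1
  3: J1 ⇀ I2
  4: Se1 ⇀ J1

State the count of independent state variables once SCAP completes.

2  (I1, I2 all integral)

bond 4 stroke→J1  (Se1 (Se) sets effort on bond)
bond 2 stroke→I1  (I1 integral (f out))
bond 1 stroke→J2  (common-f at J2 fixed by 2)
bond 0 stroke→J1  (through GY1, causality inverts; strokes same side of GY1)
bond 3 stroke→I2  (J1: last free bond brings flow in)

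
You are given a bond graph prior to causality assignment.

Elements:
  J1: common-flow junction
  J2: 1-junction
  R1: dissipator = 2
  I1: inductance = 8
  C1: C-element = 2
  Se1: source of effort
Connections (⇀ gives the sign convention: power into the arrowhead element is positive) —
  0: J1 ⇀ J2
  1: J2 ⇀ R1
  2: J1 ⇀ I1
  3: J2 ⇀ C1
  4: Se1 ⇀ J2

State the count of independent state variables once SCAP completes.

2  (C1, I1 all integral)

β4 stroke at J2  (source Se1 imposes e)
β2 stroke at I1  (I1: I, integral causality)
β0 stroke at J1  (J1 flow already set via bond 2)
β1 stroke at J2  (1-jn J2 has f-setter on 0)
β3 stroke at J2  (1-jn J2 has f-setter on 0)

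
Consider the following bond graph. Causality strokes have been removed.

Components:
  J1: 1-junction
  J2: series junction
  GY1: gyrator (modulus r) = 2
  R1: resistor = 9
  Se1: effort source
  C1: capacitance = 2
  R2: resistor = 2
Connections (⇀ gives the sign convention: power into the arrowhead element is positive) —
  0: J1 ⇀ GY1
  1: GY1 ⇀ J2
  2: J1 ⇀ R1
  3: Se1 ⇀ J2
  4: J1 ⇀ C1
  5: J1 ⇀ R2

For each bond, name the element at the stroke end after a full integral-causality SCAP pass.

#3 stroke→J2  (Se1 (Se) sets effort on bond)
#1 stroke→GY1  (J2 needs exactly one f-in)
#0 stroke→GY1  (GY1: gyrator matches bond 1)
#2 stroke→J1  (J1: bond 0 brought flow, rest push out)
#4 stroke→J1  (J1 flow already set via bond 0)
#5 stroke→J1  (J1: bond 0 brought flow, rest push out)

#0 stroke at GY1
#1 stroke at GY1
#2 stroke at J1
#3 stroke at J2
#4 stroke at J1
#5 stroke at J1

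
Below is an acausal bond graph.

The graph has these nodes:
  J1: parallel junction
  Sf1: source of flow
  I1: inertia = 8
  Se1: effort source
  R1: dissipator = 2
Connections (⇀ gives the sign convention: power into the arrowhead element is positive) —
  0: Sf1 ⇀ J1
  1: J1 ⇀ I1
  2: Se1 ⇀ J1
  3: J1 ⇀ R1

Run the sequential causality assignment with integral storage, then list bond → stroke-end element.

bond 0 →Sf1  (Sf1 fixes flow; stroke at Sf1)
bond 2 →J1  (source Se1 imposes e)
bond 1 →I1  (J1: bond 2 brought effort, rest push out)
bond 3 →R1  (common-e at J1 fixed by 2)

bond 0 stroke→Sf1
bond 1 stroke→I1
bond 2 stroke→J1
bond 3 stroke→R1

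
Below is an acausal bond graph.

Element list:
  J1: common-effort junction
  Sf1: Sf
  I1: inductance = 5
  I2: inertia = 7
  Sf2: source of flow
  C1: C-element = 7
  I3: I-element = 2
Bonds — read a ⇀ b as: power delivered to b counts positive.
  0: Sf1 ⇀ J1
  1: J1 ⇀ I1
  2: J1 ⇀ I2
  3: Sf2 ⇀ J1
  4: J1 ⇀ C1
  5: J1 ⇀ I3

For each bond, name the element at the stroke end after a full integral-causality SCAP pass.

β0 stroke at Sf1
β1 stroke at I1
β2 stroke at I2
β3 stroke at Sf2
β4 stroke at J1
β5 stroke at I3

#0 |Sf1  (Sf1 fixes flow; stroke at Sf1)
#3 |Sf2  (Sf2: flow source, stroke at near end)
#1 |I1  (I1: I, integral causality)
#2 |I2  (I2: I, integral causality)
#4 |J1  (prefer integral on C1)
#5 |I3  (0-jn J1 has e-setter on 4)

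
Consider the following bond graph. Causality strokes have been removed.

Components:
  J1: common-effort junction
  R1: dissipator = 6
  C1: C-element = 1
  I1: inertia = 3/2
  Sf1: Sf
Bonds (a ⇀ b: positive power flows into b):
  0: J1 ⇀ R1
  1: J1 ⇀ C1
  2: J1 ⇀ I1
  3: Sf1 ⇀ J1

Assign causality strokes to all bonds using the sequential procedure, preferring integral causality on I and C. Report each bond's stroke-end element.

#0 stroke→R1
#1 stroke→J1
#2 stroke→I1
#3 stroke→Sf1

β3 stroke→Sf1  (Sf1 fixes flow; stroke at Sf1)
β1 stroke→J1  (C1 outputs effort q/C1)
β0 stroke→R1  (J1 effort already set via bond 1)
β2 stroke→I1  (common-e at J1 fixed by 1)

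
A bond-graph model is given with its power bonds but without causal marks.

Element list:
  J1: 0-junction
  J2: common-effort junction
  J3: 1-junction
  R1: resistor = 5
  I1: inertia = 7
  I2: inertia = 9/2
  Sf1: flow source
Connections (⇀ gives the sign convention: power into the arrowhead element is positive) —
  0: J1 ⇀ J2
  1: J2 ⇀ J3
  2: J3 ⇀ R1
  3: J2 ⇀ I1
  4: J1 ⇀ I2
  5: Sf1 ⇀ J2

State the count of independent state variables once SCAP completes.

b5 stroke at Sf1  (Sf1: flow source, stroke at near end)
b3 stroke at I1  (I1 integral (f out))
b4 stroke at I2  (I2: I, integral causality)
b0 stroke at J1  (J1 needs exactly one e-in)
b1 stroke at J2  (closing 0-jn rule on J2)
b2 stroke at J3  (J3 flow already set via bond 1)

2  (I1, I2 all integral)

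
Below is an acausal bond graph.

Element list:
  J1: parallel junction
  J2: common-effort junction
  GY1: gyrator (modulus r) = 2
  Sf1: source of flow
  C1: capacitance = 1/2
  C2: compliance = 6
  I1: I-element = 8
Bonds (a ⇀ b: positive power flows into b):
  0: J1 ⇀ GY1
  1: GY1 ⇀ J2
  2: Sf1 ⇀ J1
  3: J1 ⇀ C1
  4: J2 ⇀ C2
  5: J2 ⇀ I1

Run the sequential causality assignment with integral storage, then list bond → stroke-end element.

bond 0 →GY1
bond 1 →GY1
bond 2 →Sf1
bond 3 →J1
bond 4 →J2
bond 5 →I1

#2 stroke at Sf1  (source Sf1 imposes f)
#3 stroke at J1  (prefer integral on C1)
#0 stroke at GY1  (J1 effort already set via bond 3)
#1 stroke at GY1  (GY1: gyrator matches bond 0)
#4 stroke at J2  (C2 integral (e out))
#5 stroke at I1  (common-e at J2 fixed by 4)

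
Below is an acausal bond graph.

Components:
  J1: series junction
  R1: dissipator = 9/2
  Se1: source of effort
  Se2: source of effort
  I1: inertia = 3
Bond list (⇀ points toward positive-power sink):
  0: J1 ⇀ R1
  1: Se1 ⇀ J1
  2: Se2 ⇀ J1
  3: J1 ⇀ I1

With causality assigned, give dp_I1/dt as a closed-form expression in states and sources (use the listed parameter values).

b1 |J1  (source Se1 imposes e)
b2 |J1  (source Se2 imposes e)
b3 |I1  (I1 outputs flow p/I1)
b0 |J1  (J1 flow already set via bond 3)

dp_I1/dt = E_Se1 + E_Se2 - 3*p_I1/2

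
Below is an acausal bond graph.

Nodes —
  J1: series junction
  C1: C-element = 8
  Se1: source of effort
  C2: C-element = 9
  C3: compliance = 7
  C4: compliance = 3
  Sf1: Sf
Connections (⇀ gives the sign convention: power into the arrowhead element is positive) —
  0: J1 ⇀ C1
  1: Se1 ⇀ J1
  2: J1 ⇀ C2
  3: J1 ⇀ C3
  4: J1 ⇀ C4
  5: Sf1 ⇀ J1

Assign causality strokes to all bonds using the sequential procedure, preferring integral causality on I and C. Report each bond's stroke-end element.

#1 stroke at J1  (Se1: effort source, stroke at far end)
#5 stroke at Sf1  (Sf1: flow source, stroke at near end)
#0 stroke at J1  (J1: bond 5 brought flow, rest push out)
#2 stroke at J1  (J1 flow already set via bond 5)
#3 stroke at J1  (1-jn J1 has f-setter on 5)
#4 stroke at J1  (J1 flow already set via bond 5)

β0 stroke at J1
β1 stroke at J1
β2 stroke at J1
β3 stroke at J1
β4 stroke at J1
β5 stroke at Sf1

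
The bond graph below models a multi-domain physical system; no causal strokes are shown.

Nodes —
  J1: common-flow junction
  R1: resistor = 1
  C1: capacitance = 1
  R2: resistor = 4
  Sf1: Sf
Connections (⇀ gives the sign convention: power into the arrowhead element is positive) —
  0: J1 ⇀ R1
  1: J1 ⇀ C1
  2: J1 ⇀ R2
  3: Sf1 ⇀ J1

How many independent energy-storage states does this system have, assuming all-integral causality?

bond 3 →Sf1  (Sf1: flow source, stroke at near end)
bond 0 →J1  (J1: bond 3 brought flow, rest push out)
bond 1 →J1  (J1 flow already set via bond 3)
bond 2 →J1  (common-f at J1 fixed by 3)

1  (C1 all integral)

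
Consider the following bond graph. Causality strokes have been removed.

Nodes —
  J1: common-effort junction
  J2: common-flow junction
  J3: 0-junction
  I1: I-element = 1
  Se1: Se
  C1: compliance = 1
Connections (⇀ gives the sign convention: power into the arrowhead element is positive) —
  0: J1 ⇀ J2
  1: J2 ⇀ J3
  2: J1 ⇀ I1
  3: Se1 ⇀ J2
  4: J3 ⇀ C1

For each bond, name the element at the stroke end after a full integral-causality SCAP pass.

bond 0 |J1
bond 1 |J2
bond 2 |I1
bond 3 |J2
bond 4 |J3

β3 →J2  (Se1: effort source, stroke at far end)
β2 →I1  (I1 integral (f out))
β0 →J1  (J1 needs exactly one e-in)
β1 →J2  (J2 flow already set via bond 0)
β4 →J3  (only one effort-in slot at J3)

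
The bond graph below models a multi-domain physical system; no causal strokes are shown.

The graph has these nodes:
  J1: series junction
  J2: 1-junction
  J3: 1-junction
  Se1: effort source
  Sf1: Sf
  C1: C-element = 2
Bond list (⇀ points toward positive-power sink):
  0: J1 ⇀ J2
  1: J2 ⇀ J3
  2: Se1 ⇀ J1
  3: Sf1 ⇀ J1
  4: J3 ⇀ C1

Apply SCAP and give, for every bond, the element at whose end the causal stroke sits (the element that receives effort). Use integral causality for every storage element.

#0 stroke→J1
#1 stroke→J2
#2 stroke→J1
#3 stroke→Sf1
#4 stroke→J3

b2 |J1  (Se1 fixes effort; stroke away)
b3 |Sf1  (Sf1: flow source, stroke at near end)
b0 |J1  (J1 flow already set via bond 3)
b1 |J2  (1-jn J2 has f-setter on 0)
b4 |J3  (common-f at J3 fixed by 1)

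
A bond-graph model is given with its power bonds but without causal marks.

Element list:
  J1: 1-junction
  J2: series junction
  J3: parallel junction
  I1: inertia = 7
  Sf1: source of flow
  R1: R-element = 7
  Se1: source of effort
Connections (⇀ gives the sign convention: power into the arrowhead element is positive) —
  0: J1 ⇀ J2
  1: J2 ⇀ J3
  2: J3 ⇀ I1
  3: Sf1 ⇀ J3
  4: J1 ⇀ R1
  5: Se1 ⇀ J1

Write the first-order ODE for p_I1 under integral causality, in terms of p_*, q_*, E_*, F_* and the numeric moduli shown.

β3 stroke at Sf1  (Sf1: flow source, stroke at near end)
β5 stroke at J1  (Se1 (Se) sets effort on bond)
β2 stroke at I1  (I1 outputs flow p/I1)
β1 stroke at J3  (closing 0-jn rule on J3)
β0 stroke at J2  (1-jn J2 has f-setter on 1)
β4 stroke at J1  (1-jn J1 has f-setter on 0)

dp_I1/dt = E_Se1 + 7*F_Sf1 - p_I1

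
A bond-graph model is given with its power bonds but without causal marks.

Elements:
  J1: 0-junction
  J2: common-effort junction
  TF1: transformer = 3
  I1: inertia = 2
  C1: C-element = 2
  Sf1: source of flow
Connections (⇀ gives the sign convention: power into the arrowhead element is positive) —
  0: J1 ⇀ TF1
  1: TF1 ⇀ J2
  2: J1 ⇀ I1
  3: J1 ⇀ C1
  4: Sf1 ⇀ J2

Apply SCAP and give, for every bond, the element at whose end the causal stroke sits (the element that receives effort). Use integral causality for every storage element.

#0 →TF1
#1 →J2
#2 →I1
#3 →J1
#4 →Sf1

β4 |Sf1  (Sf1 (Sf) sets flow on bond)
β1 |J2  (J2: last free bond brings effort in)
β0 |TF1  (TF1: transformer flips bond 1)
β2 |I1  (I1: I, integral causality)
β3 |J1  (J1 needs exactly one e-in)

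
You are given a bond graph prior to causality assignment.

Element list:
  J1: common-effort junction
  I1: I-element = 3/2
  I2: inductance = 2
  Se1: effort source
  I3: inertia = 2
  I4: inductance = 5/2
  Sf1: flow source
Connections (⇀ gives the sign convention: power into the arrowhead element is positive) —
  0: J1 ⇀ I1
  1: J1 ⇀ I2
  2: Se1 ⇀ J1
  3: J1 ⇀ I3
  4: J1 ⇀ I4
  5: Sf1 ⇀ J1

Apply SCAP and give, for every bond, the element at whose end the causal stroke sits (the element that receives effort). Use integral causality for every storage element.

bond 0 stroke at I1
bond 1 stroke at I2
bond 2 stroke at J1
bond 3 stroke at I3
bond 4 stroke at I4
bond 5 stroke at Sf1

#2 stroke→J1  (Se1 fixes effort; stroke away)
#5 stroke→Sf1  (Sf1 fixes flow; stroke at Sf1)
#0 stroke→I1  (J1: bond 2 brought effort, rest push out)
#1 stroke→I2  (J1: bond 2 brought effort, rest push out)
#3 stroke→I3  (common-e at J1 fixed by 2)
#4 stroke→I4  (common-e at J1 fixed by 2)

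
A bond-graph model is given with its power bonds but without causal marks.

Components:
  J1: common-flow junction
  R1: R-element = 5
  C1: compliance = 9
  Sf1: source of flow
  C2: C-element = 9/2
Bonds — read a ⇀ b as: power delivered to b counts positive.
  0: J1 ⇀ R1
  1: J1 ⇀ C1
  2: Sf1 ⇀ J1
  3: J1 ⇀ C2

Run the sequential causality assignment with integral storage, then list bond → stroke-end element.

β0 stroke→J1
β1 stroke→J1
β2 stroke→Sf1
β3 stroke→J1

bond 2 stroke at Sf1  (source Sf1 imposes f)
bond 0 stroke at J1  (J1 flow already set via bond 2)
bond 1 stroke at J1  (J1: bond 2 brought flow, rest push out)
bond 3 stroke at J1  (1-jn J1 has f-setter on 2)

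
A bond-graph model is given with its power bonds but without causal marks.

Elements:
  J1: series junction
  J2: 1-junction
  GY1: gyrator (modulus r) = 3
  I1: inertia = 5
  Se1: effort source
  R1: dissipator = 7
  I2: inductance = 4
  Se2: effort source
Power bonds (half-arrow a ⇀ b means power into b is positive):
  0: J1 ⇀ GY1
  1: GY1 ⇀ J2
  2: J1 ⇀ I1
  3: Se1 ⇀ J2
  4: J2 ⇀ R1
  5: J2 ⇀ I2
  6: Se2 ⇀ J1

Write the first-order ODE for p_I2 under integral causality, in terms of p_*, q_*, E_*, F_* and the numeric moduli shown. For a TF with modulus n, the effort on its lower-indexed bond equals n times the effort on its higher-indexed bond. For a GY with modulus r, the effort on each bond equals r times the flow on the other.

bond 3 stroke at J2  (source Se1 imposes e)
bond 6 stroke at J1  (source Se2 imposes e)
bond 2 stroke at I1  (I1 integral (f out))
bond 0 stroke at J1  (common-f at J1 fixed by 2)
bond 1 stroke at J2  (GY1: gyrator matches bond 0)
bond 5 stroke at I2  (prefer integral on I2)
bond 4 stroke at J2  (1-jn J2 has f-setter on 5)

dp_I2/dt = E_Se1 + 3*p_I1/5 - 7*p_I2/4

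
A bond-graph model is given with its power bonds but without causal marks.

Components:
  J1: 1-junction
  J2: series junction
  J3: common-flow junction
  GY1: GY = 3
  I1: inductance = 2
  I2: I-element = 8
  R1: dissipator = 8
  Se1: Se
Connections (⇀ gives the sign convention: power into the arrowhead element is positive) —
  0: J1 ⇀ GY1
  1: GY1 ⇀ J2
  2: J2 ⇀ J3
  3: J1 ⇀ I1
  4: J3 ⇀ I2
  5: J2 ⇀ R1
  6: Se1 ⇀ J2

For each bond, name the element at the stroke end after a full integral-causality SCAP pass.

#0 stroke→J1
#1 stroke→J2
#2 stroke→J3
#3 stroke→I1
#4 stroke→I2
#5 stroke→J2
#6 stroke→J2

β6 stroke→J2  (Se1 fixes effort; stroke away)
β3 stroke→I1  (prefer integral on I1)
β0 stroke→J1  (J1: bond 3 brought flow, rest push out)
β1 stroke→J2  (through GY1, causality inverts; strokes same side of GY1)
β4 stroke→I2  (prefer integral on I2)
β2 stroke→J3  (J3: bond 4 brought flow, rest push out)
β5 stroke→J2  (common-f at J2 fixed by 2)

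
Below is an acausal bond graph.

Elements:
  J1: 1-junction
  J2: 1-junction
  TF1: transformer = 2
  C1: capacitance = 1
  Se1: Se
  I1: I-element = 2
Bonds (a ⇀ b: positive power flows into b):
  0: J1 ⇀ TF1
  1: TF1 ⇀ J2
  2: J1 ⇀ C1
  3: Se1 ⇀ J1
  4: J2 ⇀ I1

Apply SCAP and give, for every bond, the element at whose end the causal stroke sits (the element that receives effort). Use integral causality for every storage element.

bond 0 stroke at TF1
bond 1 stroke at J2
bond 2 stroke at J1
bond 3 stroke at J1
bond 4 stroke at I1

β3 |J1  (Se1: effort source, stroke at far end)
β2 |J1  (C1: C, integral causality)
β0 |TF1  (J1 needs exactly one f-in)
β1 |J2  (TF TF1: opposite of bond 0)
β4 |I1  (only one flow-in slot at J2)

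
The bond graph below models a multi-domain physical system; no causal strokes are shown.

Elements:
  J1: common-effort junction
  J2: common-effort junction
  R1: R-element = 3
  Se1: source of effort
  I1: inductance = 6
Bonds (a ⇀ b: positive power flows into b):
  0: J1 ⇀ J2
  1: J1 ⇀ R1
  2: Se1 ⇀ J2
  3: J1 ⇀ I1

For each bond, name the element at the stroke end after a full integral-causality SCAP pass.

β2 stroke at J2  (Se1 (Se) sets effort on bond)
β0 stroke at J1  (0-jn J2 has e-setter on 2)
β1 stroke at R1  (J1: bond 0 brought effort, rest push out)
β3 stroke at I1  (J1: bond 0 brought effort, rest push out)

#0 |J1
#1 |R1
#2 |J2
#3 |I1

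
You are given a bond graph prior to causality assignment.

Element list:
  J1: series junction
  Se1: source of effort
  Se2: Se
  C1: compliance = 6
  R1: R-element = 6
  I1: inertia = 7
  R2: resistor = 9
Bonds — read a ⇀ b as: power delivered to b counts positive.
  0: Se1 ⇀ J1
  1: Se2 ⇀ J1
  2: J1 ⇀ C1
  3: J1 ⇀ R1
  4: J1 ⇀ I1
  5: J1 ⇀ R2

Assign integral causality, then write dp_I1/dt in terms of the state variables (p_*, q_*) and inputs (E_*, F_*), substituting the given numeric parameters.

bond 0 stroke at J1  (Se1 fixes effort; stroke away)
bond 1 stroke at J1  (Se2 fixes effort; stroke away)
bond 2 stroke at J1  (C1: C, integral causality)
bond 4 stroke at I1  (prefer integral on I1)
bond 3 stroke at J1  (common-f at J1 fixed by 4)
bond 5 stroke at J1  (J1: bond 4 brought flow, rest push out)

dp_I1/dt = E_Se1 + E_Se2 - 15*p_I1/7 - q_C1/6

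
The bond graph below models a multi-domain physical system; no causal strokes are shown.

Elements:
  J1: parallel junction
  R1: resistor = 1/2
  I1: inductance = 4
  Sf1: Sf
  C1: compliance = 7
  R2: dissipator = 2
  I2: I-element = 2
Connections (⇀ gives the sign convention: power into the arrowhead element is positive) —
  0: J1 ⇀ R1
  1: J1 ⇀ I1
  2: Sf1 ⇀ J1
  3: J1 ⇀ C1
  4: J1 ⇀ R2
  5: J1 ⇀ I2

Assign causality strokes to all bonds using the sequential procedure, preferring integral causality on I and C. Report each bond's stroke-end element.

β0 |R1
β1 |I1
β2 |Sf1
β3 |J1
β4 |R2
β5 |I2

bond 2 stroke at Sf1  (source Sf1 imposes f)
bond 1 stroke at I1  (I1 integral (f out))
bond 3 stroke at J1  (C1: C, integral causality)
bond 0 stroke at R1  (0-jn J1 has e-setter on 3)
bond 4 stroke at R2  (0-jn J1 has e-setter on 3)
bond 5 stroke at I2  (common-e at J1 fixed by 3)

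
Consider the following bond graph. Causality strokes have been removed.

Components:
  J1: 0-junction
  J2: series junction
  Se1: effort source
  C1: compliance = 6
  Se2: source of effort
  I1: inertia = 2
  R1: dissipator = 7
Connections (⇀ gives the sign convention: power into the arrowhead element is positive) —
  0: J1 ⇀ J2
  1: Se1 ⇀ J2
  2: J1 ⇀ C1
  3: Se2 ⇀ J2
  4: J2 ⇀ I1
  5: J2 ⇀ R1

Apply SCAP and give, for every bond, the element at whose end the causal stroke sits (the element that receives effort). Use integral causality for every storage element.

b0 →J2
b1 →J2
b2 →J1
b3 →J2
b4 →I1
b5 →J2

bond 1 stroke→J2  (Se1 (Se) sets effort on bond)
bond 3 stroke→J2  (Se2 (Se) sets effort on bond)
bond 2 stroke→J1  (C1 integral (e out))
bond 0 stroke→J2  (common-e at J1 fixed by 2)
bond 4 stroke→I1  (I1: I, integral causality)
bond 5 stroke→J2  (J2 flow already set via bond 4)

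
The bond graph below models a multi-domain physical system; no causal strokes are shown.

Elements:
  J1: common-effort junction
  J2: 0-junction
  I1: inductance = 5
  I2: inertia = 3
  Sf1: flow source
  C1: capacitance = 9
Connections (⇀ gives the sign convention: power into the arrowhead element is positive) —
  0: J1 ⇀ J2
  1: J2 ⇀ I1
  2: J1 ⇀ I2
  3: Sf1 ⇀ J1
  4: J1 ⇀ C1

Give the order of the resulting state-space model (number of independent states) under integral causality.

3  (C1, I1, I2 all integral)

#3 |Sf1  (Sf1 (Sf) sets flow on bond)
#1 |I1  (I1: I, integral causality)
#0 |J2  (J2 needs exactly one e-in)
#2 |I2  (I2 outputs flow p/I2)
#4 |J1  (J1: last free bond brings effort in)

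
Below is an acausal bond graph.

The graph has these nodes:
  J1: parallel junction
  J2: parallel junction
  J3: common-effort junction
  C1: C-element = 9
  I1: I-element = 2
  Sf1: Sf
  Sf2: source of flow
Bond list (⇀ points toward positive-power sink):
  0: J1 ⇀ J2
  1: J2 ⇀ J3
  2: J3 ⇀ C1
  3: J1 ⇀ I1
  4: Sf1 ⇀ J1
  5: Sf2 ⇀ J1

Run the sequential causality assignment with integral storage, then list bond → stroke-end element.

#4 stroke→Sf1  (Sf1: flow source, stroke at near end)
#5 stroke→Sf2  (Sf2: flow source, stroke at near end)
#2 stroke→J3  (C1: C, integral causality)
#1 stroke→J2  (common-e at J3 fixed by 2)
#0 stroke→J1  (common-e at J2 fixed by 1)
#3 stroke→I1  (0-jn J1 has e-setter on 0)

β0 |J1
β1 |J2
β2 |J3
β3 |I1
β4 |Sf1
β5 |Sf2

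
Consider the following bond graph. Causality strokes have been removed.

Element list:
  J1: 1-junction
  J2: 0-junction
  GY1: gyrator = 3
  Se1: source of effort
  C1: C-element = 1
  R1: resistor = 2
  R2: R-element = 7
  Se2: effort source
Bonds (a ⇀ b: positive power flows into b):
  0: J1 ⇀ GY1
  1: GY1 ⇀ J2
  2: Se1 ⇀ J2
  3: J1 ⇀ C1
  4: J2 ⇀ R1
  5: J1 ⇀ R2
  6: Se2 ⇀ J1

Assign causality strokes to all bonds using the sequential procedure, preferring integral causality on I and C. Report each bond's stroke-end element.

b0 |GY1
b1 |GY1
b2 |J2
b3 |J1
b4 |R1
b5 |J1
b6 |J1

β2 |J2  (Se1 fixes effort; stroke away)
β6 |J1  (Se2 fixes effort; stroke away)
β1 |GY1  (J2: bond 2 brought effort, rest push out)
β4 |R1  (common-e at J2 fixed by 2)
β0 |GY1  (GY GY1: same side as bond 1)
β3 |J1  (1-jn J1 has f-setter on 0)
β5 |J1  (J1 flow already set via bond 0)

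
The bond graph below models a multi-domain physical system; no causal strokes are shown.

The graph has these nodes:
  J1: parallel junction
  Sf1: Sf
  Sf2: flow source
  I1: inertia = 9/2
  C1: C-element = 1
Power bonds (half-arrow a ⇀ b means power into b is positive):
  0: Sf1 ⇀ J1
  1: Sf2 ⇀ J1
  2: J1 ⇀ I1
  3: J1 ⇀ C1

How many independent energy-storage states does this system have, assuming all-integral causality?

β0 stroke→Sf1  (Sf1 fixes flow; stroke at Sf1)
β1 stroke→Sf2  (source Sf2 imposes f)
β2 stroke→I1  (I1 integral (f out))
β3 stroke→J1  (closing 0-jn rule on J1)

2  (C1, I1 all integral)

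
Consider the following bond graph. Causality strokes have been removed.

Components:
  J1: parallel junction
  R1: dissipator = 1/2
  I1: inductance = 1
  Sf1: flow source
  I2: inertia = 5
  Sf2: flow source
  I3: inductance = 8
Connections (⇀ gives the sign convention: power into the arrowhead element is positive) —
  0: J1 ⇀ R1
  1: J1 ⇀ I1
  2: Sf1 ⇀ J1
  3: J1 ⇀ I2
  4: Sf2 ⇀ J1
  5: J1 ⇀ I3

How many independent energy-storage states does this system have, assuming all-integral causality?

3  (I1, I2, I3 all integral)

bond 2 stroke at Sf1  (source Sf1 imposes f)
bond 4 stroke at Sf2  (Sf2 fixes flow; stroke at Sf2)
bond 1 stroke at I1  (I1 integral (f out))
bond 3 stroke at I2  (I2 integral (f out))
bond 5 stroke at I3  (I3 integral (f out))
bond 0 stroke at J1  (only one effort-in slot at J1)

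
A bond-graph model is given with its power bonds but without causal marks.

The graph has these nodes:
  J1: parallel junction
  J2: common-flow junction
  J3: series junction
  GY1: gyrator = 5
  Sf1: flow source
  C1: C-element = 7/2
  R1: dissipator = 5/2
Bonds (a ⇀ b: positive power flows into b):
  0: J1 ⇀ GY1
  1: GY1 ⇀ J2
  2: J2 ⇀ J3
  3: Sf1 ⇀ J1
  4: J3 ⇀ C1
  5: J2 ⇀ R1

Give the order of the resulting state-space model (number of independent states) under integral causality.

β3 →Sf1  (Sf1: flow source, stroke at near end)
β0 →J1  (only one effort-in slot at J1)
β1 →J2  (through GY1, causality inverts; strokes same side of GY1)
β4 →J3  (C1 integral (e out))
β2 →J2  (only one flow-in slot at J3)
β5 →R1  (only one flow-in slot at J2)

1  (C1 all integral)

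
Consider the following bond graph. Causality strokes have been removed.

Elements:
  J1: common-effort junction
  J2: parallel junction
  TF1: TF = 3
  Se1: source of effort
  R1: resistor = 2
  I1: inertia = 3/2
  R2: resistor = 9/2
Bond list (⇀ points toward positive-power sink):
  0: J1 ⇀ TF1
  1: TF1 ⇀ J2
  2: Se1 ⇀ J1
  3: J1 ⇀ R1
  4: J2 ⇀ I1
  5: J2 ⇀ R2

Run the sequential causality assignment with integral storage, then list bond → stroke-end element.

β2 |J1  (Se1: effort source, stroke at far end)
β0 |TF1  (common-e at J1 fixed by 2)
β3 |R1  (0-jn J1 has e-setter on 2)
β1 |J2  (TF TF1: opposite of bond 0)
β4 |I1  (J2 effort already set via bond 1)
β5 |R2  (J2: bond 1 brought effort, rest push out)

β0 |TF1
β1 |J2
β2 |J1
β3 |R1
β4 |I1
β5 |R2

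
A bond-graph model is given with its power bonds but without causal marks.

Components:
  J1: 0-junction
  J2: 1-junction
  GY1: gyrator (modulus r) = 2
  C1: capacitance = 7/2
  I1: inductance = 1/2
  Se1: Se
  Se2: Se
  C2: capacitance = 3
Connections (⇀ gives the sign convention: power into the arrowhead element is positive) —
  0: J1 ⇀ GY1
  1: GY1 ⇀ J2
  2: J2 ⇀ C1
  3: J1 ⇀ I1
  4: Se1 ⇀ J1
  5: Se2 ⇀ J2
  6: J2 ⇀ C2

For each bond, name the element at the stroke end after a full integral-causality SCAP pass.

b0 stroke at GY1
b1 stroke at GY1
b2 stroke at J2
b3 stroke at I1
b4 stroke at J1
b5 stroke at J2
b6 stroke at J2

β4 stroke at J1  (Se1: effort source, stroke at far end)
β5 stroke at J2  (Se2: effort source, stroke at far end)
β0 stroke at GY1  (J1: bond 4 brought effort, rest push out)
β3 stroke at I1  (0-jn J1 has e-setter on 4)
β1 stroke at GY1  (through GY1, causality inverts; strokes same side of GY1)
β2 stroke at J2  (J2 flow already set via bond 1)
β6 stroke at J2  (J2 flow already set via bond 1)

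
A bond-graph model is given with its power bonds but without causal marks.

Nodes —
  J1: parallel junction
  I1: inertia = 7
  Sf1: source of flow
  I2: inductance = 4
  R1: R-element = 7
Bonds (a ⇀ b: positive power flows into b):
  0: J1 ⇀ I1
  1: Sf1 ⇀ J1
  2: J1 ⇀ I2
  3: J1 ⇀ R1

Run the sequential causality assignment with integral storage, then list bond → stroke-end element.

#1 stroke→Sf1  (source Sf1 imposes f)
#0 stroke→I1  (I1 outputs flow p/I1)
#2 stroke→I2  (I2: I, integral causality)
#3 stroke→J1  (J1: last free bond brings effort in)

#0 |I1
#1 |Sf1
#2 |I2
#3 |J1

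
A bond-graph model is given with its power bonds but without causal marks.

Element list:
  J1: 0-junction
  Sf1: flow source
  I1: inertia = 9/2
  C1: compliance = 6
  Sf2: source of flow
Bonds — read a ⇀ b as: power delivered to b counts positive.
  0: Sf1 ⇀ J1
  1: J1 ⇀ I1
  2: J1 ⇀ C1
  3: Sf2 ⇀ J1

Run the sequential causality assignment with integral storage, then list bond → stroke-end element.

bond 0 |Sf1  (Sf1: flow source, stroke at near end)
bond 3 |Sf2  (Sf2 fixes flow; stroke at Sf2)
bond 1 |I1  (I1 integral (f out))
bond 2 |J1  (closing 0-jn rule on J1)

β0 →Sf1
β1 →I1
β2 →J1
β3 →Sf2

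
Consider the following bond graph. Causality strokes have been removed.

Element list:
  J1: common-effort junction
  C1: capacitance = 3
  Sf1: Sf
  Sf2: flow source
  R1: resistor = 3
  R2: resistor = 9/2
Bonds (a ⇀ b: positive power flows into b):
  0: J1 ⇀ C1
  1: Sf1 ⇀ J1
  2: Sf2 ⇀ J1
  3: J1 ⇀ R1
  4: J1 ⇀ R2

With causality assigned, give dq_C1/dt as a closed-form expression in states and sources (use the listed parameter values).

dq_C1/dt = F_Sf1 + F_Sf2 - 5*q_C1/27

β1 stroke→Sf1  (Sf1 (Sf) sets flow on bond)
β2 stroke→Sf2  (Sf2: flow source, stroke at near end)
β0 stroke→J1  (C1 outputs effort q/C1)
β3 stroke→R1  (J1: bond 0 brought effort, rest push out)
β4 stroke→R2  (0-jn J1 has e-setter on 0)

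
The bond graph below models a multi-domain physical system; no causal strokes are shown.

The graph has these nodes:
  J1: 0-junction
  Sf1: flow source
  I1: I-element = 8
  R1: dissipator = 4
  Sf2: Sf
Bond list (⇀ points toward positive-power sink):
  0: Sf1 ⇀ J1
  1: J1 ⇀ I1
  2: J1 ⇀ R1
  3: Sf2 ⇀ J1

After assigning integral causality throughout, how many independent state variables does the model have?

bond 0 →Sf1  (Sf1 fixes flow; stroke at Sf1)
bond 3 →Sf2  (source Sf2 imposes f)
bond 1 →I1  (I1 outputs flow p/I1)
bond 2 →J1  (J1: last free bond brings effort in)

1  (I1 all integral)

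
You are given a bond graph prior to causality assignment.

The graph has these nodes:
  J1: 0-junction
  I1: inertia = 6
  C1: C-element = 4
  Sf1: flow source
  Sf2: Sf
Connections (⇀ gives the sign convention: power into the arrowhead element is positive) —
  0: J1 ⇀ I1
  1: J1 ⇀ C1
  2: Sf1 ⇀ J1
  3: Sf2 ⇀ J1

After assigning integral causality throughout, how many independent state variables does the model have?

bond 2 |Sf1  (Sf1 fixes flow; stroke at Sf1)
bond 3 |Sf2  (source Sf2 imposes f)
bond 0 |I1  (I1 integral (f out))
bond 1 |J1  (J1 needs exactly one e-in)

2  (C1, I1 all integral)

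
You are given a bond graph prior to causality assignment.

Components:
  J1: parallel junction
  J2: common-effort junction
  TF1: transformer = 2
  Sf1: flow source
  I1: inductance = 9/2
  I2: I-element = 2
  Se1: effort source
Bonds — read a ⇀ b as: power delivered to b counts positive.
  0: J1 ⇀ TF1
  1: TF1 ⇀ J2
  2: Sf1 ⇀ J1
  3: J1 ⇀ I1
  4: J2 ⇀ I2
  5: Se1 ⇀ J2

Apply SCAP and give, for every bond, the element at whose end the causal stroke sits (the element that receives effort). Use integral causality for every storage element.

b2 |Sf1  (Sf1: flow source, stroke at near end)
b5 |J2  (Se1 fixes effort; stroke away)
b1 |TF1  (0-jn J2 has e-setter on 5)
b4 |I2  (J2 effort already set via bond 5)
b0 |J1  (TF TF1: opposite of bond 1)
b3 |I1  (common-e at J1 fixed by 0)

b0 stroke→J1
b1 stroke→TF1
b2 stroke→Sf1
b3 stroke→I1
b4 stroke→I2
b5 stroke→J2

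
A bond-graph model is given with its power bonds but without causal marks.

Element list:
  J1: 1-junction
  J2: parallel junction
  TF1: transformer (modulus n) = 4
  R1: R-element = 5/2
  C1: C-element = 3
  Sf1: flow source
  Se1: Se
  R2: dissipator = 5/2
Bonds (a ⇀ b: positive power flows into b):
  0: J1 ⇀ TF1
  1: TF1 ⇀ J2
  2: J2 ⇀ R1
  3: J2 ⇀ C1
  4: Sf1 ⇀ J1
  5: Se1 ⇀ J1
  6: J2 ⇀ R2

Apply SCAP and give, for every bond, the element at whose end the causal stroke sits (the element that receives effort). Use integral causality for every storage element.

bond 0 →J1
bond 1 →TF1
bond 2 →R1
bond 3 →J2
bond 4 →Sf1
bond 5 →J1
bond 6 →R2

β4 stroke at Sf1  (Sf1 fixes flow; stroke at Sf1)
β5 stroke at J1  (Se1: effort source, stroke at far end)
β0 stroke at J1  (common-f at J1 fixed by 4)
β1 stroke at TF1  (TF1 one-in-one-out from 0)
β3 stroke at J2  (prefer integral on C1)
β2 stroke at R1  (0-jn J2 has e-setter on 3)
β6 stroke at R2  (0-jn J2 has e-setter on 3)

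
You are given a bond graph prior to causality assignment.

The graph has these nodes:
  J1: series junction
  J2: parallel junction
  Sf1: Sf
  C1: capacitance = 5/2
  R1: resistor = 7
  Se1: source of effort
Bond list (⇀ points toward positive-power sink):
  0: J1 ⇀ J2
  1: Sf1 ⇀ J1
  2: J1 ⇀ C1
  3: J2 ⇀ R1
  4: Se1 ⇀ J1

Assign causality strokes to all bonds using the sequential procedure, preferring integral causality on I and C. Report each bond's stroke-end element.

bond 0 |J1
bond 1 |Sf1
bond 2 |J1
bond 3 |J2
bond 4 |J1

b1 →Sf1  (source Sf1 imposes f)
b4 →J1  (Se1 fixes effort; stroke away)
b0 →J1  (1-jn J1 has f-setter on 1)
b2 →J1  (common-f at J1 fixed by 1)
b3 →J2  (J2 needs exactly one e-in)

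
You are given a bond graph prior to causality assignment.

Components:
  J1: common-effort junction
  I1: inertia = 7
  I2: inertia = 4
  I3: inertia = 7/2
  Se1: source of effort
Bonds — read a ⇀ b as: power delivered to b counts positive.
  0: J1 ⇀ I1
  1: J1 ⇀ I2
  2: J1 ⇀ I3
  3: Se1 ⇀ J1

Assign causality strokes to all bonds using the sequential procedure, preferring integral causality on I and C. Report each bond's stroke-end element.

bond 3 stroke→J1  (source Se1 imposes e)
bond 0 stroke→I1  (0-jn J1 has e-setter on 3)
bond 1 stroke→I2  (J1: bond 3 brought effort, rest push out)
bond 2 stroke→I3  (0-jn J1 has e-setter on 3)

b0 stroke at I1
b1 stroke at I2
b2 stroke at I3
b3 stroke at J1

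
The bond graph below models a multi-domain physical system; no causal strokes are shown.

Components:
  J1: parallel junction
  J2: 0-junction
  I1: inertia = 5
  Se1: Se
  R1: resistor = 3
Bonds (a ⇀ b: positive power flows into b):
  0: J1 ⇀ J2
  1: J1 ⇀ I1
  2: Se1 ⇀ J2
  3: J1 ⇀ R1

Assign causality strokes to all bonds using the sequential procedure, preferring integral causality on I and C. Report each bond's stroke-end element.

b0 |J1
b1 |I1
b2 |J2
b3 |R1

b2 |J2  (Se1 (Se) sets effort on bond)
b0 |J1  (0-jn J2 has e-setter on 2)
b1 |I1  (0-jn J1 has e-setter on 0)
b3 |R1  (J1 effort already set via bond 0)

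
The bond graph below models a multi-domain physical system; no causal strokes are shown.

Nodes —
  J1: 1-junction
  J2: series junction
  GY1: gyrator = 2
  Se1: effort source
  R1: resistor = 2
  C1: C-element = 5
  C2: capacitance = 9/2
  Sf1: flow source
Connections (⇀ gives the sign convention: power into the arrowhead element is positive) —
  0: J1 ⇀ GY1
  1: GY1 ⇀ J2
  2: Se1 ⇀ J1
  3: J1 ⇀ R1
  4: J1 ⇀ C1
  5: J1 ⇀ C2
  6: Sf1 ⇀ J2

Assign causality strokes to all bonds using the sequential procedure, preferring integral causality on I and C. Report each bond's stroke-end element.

b2 →J1  (Se1 (Se) sets effort on bond)
b6 →Sf1  (Sf1: flow source, stroke at near end)
b1 →J2  (1-jn J2 has f-setter on 6)
b0 →J1  (GY GY1: same side as bond 1)
b4 →J1  (C1: C, integral causality)
b5 →J1  (C2: C, integral causality)
b3 →R1  (closing 1-jn rule on J1)

#0 →J1
#1 →J2
#2 →J1
#3 →R1
#4 →J1
#5 →J1
#6 →Sf1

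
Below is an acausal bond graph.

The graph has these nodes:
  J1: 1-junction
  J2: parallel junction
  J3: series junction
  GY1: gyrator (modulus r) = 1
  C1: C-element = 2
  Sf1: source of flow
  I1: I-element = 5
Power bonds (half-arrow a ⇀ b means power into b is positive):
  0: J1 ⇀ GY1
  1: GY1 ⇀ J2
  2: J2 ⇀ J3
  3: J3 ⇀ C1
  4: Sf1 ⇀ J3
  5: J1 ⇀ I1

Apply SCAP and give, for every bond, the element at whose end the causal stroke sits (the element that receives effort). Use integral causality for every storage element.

β0 →J1
β1 →J2
β2 →J3
β3 →J3
β4 →Sf1
β5 →I1

#4 |Sf1  (Sf1: flow source, stroke at near end)
#2 |J3  (common-f at J3 fixed by 4)
#3 |J3  (common-f at J3 fixed by 4)
#1 |J2  (J2: last free bond brings effort in)
#0 |J1  (through GY1, causality inverts; strokes same side of GY1)
#5 |I1  (only one flow-in slot at J1)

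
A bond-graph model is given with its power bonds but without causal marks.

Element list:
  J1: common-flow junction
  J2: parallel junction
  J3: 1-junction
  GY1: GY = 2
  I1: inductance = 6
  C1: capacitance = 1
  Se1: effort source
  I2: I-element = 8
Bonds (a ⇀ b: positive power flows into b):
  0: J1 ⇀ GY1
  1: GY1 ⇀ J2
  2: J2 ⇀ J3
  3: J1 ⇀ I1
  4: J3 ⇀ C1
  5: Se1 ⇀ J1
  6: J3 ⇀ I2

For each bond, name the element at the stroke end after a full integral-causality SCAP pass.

bond 0 stroke→J1
bond 1 stroke→J2
bond 2 stroke→J3
bond 3 stroke→I1
bond 4 stroke→J3
bond 5 stroke→J1
bond 6 stroke→I2

#5 |J1  (Se1 fixes effort; stroke away)
#3 |I1  (I1 outputs flow p/I1)
#0 |J1  (common-f at J1 fixed by 3)
#1 |J2  (GY1: gyrator matches bond 0)
#2 |J3  (common-e at J2 fixed by 1)
#4 |J3  (C1 integral (e out))
#6 |I2  (J3 needs exactly one f-in)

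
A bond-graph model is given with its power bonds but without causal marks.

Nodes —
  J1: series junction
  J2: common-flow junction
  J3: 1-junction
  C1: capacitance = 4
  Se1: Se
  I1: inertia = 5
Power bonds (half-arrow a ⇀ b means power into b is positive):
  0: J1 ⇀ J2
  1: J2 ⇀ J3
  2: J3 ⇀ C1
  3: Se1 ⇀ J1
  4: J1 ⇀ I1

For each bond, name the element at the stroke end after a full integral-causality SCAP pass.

β0 |J1
β1 |J2
β2 |J3
β3 |J1
β4 |I1

#3 stroke at J1  (Se1 fixes effort; stroke away)
#2 stroke at J3  (C1 outputs effort q/C1)
#1 stroke at J2  (closing 1-jn rule on J3)
#0 stroke at J1  (closing 1-jn rule on J2)
#4 stroke at I1  (closing 1-jn rule on J1)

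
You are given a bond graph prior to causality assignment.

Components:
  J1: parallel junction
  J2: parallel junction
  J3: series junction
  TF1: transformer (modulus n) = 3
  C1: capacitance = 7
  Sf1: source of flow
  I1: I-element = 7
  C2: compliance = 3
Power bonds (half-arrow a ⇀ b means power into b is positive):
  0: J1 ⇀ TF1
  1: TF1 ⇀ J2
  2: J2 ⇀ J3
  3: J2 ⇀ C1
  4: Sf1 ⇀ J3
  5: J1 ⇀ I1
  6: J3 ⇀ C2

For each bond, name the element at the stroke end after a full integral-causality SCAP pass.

b0 →J1
b1 →TF1
b2 →J3
b3 →J2
b4 →Sf1
b5 →I1
b6 →J3

β4 →Sf1  (Sf1: flow source, stroke at near end)
β2 →J3  (J3: bond 4 brought flow, rest push out)
β6 →J3  (J3: bond 4 brought flow, rest push out)
β3 →J2  (C1 outputs effort q/C1)
β1 →TF1  (J2 effort already set via bond 3)
β0 →J1  (TF1: transformer flips bond 1)
β5 →I1  (0-jn J1 has e-setter on 0)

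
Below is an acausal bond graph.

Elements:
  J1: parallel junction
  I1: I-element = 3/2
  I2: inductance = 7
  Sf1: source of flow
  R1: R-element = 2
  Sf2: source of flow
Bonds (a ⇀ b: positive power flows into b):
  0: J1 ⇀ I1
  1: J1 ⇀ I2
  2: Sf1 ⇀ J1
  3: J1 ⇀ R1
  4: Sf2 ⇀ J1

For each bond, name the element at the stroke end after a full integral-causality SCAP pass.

b0 stroke→I1
b1 stroke→I2
b2 stroke→Sf1
b3 stroke→J1
b4 stroke→Sf2

b2 |Sf1  (Sf1 (Sf) sets flow on bond)
b4 |Sf2  (Sf2: flow source, stroke at near end)
b0 |I1  (I1 integral (f out))
b1 |I2  (I2 outputs flow p/I2)
b3 |J1  (J1: last free bond brings effort in)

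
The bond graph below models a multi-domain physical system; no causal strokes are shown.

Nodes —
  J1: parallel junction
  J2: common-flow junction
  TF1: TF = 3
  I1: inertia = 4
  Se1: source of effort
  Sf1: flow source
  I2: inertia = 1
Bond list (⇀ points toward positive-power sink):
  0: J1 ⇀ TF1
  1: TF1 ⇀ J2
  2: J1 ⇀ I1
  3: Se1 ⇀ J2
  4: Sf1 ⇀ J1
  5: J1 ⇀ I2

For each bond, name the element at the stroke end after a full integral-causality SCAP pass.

bond 0 stroke at J1
bond 1 stroke at TF1
bond 2 stroke at I1
bond 3 stroke at J2
bond 4 stroke at Sf1
bond 5 stroke at I2

bond 3 stroke at J2  (Se1 (Se) sets effort on bond)
bond 4 stroke at Sf1  (Sf1: flow source, stroke at near end)
bond 1 stroke at TF1  (closing 1-jn rule on J2)
bond 0 stroke at J1  (through TF1, causality passes straight; one stroke at TF1)
bond 2 stroke at I1  (common-e at J1 fixed by 0)
bond 5 stroke at I2  (J1: bond 0 brought effort, rest push out)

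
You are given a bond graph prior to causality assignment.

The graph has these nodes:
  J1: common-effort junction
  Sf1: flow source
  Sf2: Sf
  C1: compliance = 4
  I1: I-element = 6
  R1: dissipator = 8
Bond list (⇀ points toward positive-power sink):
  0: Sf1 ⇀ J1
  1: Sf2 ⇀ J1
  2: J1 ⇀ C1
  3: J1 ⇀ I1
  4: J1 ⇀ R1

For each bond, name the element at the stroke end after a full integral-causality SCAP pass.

b0 |Sf1
b1 |Sf2
b2 |J1
b3 |I1
b4 |R1

β0 stroke→Sf1  (Sf1 fixes flow; stroke at Sf1)
β1 stroke→Sf2  (Sf2 (Sf) sets flow on bond)
β2 stroke→J1  (C1 outputs effort q/C1)
β3 stroke→I1  (common-e at J1 fixed by 2)
β4 stroke→R1  (J1 effort already set via bond 2)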